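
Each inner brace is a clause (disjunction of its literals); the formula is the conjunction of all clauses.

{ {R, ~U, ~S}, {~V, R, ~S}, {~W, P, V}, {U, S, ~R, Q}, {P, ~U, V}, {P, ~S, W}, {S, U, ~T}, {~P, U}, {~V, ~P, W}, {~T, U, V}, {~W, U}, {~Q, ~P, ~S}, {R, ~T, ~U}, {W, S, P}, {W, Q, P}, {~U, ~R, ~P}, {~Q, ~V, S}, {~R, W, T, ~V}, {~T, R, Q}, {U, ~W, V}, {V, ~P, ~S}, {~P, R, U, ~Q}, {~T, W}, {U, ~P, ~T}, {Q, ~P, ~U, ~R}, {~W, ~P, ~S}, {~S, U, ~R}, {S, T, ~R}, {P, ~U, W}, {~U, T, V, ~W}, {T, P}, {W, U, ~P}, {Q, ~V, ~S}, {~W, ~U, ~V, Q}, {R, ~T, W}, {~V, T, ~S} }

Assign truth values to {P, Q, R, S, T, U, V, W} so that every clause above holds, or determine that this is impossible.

P=0,  Q=1,  R=1,  S=1,  T=1,  U=1,  V=1,  W=1

Suppose P = 0.
The clause (T) is unit, so T = 1.
The clause (W) is unit, so W = 1.
The clause (V) is unit, so V = 1.
The clause (U) is unit, so U = 1.
The clause (R) is unit, so R = 1.
The clause (Q) is unit, so Q = 1.
The clause (S) is unit, so S = 1.
Every clause now holds.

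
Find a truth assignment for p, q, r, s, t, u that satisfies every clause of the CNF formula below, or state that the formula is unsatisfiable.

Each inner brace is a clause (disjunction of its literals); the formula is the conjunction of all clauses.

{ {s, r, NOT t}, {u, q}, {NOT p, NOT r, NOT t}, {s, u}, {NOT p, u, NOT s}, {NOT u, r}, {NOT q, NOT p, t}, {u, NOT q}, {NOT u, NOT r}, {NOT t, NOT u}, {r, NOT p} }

UNSATISFIABLE

Suppose u = true.
The clause (r) is unit, so r = true.
That conflicts with the unit clause (NOT r).
Undo u and try u = false.
The clause (q) is unit, so q = true.
That conflicts with the unit clause (NOT q).
Neither u = true nor u = false works.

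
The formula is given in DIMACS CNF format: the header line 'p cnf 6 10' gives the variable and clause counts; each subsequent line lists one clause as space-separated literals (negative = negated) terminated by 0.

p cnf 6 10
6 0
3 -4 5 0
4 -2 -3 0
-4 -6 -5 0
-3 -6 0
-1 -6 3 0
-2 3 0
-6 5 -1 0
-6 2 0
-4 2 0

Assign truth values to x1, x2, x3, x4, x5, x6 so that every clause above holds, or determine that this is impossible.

UNSATISFIABLE

Unit clause (x6) forces x6 = True.
Unit clause (¬x3) forces x3 = False.
Unit clause (¬x1) forces x1 = False.
Unit clause (¬x2) forces x2 = False.
But (x2) is also a unit clause — contradiction.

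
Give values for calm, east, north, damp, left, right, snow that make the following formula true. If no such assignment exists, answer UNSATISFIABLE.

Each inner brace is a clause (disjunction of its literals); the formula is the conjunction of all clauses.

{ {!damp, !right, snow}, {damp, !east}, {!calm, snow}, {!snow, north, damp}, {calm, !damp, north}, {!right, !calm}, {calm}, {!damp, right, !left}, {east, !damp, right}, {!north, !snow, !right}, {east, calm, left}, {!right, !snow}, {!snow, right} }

The clause (calm) is unit, so calm = true.
The clause (snow) is unit, so snow = true.
The clause (!right) is unit, so right = false.
Now (right) is unsatisfied and unit — conflict.

UNSATISFIABLE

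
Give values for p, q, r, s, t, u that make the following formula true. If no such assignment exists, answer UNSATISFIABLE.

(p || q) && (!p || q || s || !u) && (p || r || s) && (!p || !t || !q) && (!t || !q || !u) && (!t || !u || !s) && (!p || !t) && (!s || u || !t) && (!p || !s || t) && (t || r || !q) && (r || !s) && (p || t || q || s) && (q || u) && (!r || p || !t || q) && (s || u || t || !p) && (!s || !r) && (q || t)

p=false,  q=true,  r=true,  s=false,  t=false,  u=false

Try p = false.
The clause (q) is unit, so q = true.
Try r = true.
The clause (!s) is unit, so s = false.
Try t = false.
No clause remains; u is free.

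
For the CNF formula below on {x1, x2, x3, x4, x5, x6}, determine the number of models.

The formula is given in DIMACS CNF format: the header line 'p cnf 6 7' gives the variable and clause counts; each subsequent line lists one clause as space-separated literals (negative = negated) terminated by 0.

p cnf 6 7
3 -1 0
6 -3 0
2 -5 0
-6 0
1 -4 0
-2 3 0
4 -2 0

1

There are 2^6 = 64 truth assignments over (x1, x2, x3, x4, x5, x6).
Split on x4. With x4 = True, the clauses containing x4 are satisfied and ¬x4 drops from the rest; 0 of the 2^5 = 32 assignments to the other variables satisfy what remains.
With x4 = False, by the same count on the reduced clause set, 1 assignment works.
(One model: x1=F, x2=F, x3=F, x4=F, x5=F, x6=F.)
Total: 0 + 1 = 1.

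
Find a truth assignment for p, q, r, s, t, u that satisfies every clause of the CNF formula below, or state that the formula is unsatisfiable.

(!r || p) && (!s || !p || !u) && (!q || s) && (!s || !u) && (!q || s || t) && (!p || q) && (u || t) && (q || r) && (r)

p ↦ true,  q ↦ true,  r ↦ true,  s ↦ true,  t ↦ true,  u ↦ false

(r) alone gives r = true.
(p) alone gives p = true.
(q) alone gives q = true.
(s) alone gives s = true.
(!u) alone gives u = false.
(t) alone gives t = true.
This assignment satisfies each clause.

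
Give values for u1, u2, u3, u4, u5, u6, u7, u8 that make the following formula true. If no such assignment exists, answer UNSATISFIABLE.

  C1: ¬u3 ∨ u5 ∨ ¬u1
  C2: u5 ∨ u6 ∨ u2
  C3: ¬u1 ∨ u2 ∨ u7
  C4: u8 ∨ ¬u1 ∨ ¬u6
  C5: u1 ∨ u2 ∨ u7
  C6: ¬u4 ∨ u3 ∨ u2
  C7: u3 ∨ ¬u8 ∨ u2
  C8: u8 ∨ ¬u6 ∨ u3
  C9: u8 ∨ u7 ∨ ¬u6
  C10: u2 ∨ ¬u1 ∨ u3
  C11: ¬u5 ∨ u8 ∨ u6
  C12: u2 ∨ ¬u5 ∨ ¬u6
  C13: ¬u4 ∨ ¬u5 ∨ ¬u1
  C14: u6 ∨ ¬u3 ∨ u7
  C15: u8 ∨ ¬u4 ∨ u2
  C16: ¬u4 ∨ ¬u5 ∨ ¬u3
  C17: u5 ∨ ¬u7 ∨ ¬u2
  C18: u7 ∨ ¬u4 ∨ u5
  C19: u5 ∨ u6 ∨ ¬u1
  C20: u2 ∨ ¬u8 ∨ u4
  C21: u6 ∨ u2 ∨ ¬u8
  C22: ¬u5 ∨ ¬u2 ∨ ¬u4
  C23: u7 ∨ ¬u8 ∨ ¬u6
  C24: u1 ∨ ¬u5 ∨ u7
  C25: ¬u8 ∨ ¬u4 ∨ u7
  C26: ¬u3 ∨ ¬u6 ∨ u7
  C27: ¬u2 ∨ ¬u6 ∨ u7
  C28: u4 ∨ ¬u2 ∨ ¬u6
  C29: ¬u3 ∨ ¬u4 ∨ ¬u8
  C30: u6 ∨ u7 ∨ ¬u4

Suppose u3 = False.
Suppose u4 = False.
Suppose u8 = True.
From the singleton clause (u2), u2 = True.
From the singleton clause (¬u6), u6 = False.
Suppose u5 = True.
Suppose u1 = True.
Every clause is now satisfied; u7 is unconstrained.

u1=True; u2=True; u3=False; u4=False; u5=True; u6=False; u7=True; u8=True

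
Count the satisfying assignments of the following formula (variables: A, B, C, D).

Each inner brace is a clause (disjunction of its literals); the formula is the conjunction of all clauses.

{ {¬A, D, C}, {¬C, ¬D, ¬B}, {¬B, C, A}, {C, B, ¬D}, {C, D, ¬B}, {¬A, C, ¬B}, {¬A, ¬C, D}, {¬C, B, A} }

There are 2^4 = 16 truth assignments over (A, B, C, D).
Check each against the 8 clauses (columns in the order A, B, C, D):
  F F F F  ✓ satisfies all
  F F F T  ✗ fails (C ∨ B ∨ ¬D)
  F F T F  ✗ fails (¬C ∨ B ∨ A)
  F F T T  ✗ fails (¬C ∨ B ∨ A)
  F T F F  ✗ fails (¬B ∨ C ∨ A)
  F T F T  ✗ fails (¬B ∨ C ∨ A)
  F T T F  ✓ satisfies all
  F T T T  ✗ fails (¬C ∨ ¬D ∨ ¬B)
  T F F F  ✗ fails (¬A ∨ D ∨ C)
  T F F T  ✗ fails (C ∨ B ∨ ¬D)
  T F T F  ✗ fails (¬A ∨ ¬C ∨ D)
  T F T T  ✓ satisfies all
  T T F F  ✗ fails (¬A ∨ D ∨ C)
  T T F T  ✗ fails (¬A ∨ C ∨ ¬B)
  T T T F  ✗ fails (¬A ∨ ¬C ∨ D)
  T T T T  ✗ fails (¬C ∨ ¬D ∨ ¬B)
3 of the 16 rows are models.

3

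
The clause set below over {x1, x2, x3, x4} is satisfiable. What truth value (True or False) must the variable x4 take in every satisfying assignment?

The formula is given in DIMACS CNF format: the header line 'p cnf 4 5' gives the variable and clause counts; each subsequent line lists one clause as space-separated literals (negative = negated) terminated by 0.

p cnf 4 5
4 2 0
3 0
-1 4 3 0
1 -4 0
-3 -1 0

Suppose x4 = True.
From the singleton clause (x3), x3 = True.
From the singleton clause (x1), x1 = True.
That conflicts with the unit clause (¬x1).
So every satisfying assignment has x4 = False.

False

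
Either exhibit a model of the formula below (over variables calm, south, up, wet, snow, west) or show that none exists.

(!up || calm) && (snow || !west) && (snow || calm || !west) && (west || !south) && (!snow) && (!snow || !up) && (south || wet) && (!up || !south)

calm ↦ true; south ↦ false; up ↦ false; wet ↦ true; snow ↦ false; west ↦ false

Unit clause (!snow) forces snow = false.
Unit clause (!west) forces west = false.
Unit clause (!south) forces south = false.
Unit clause (wet) forces wet = true.
Case up = false:
No clause remains; calm is free.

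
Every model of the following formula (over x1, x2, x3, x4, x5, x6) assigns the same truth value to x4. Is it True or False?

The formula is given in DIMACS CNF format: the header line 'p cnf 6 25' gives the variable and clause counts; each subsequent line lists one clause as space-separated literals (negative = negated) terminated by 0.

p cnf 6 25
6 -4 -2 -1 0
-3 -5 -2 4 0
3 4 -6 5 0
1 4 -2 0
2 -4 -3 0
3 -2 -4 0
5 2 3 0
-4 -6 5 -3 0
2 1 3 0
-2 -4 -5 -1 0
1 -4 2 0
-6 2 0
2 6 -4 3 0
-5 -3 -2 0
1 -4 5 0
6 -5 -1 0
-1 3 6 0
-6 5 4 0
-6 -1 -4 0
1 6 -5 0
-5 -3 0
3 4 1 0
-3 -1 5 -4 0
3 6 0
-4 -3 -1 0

Suppose x4 = True.
Branch on x2: set x2 = True.
The clause (x3) is unit, so x3 = True.
The clause (¬x5) is unit, so x5 = False.
The clause (¬x6) is unit, so x6 = False.
The clause (¬x1) is unit, so x1 = False.
But (x1) is also a unit clause — contradiction.
Backtrack on x2: now try x2 = False.
The clause (¬x3) is unit, so x3 = False.
The clause (x5) is unit, so x5 = True.
The clause (x1) is unit, so x1 = True.
The clause (¬x6) is unit, so x6 = False.
But (x6) is also a unit clause — contradiction.
Both values of x2 lead to a conflict.
So every satisfying assignment has x4 = False.

False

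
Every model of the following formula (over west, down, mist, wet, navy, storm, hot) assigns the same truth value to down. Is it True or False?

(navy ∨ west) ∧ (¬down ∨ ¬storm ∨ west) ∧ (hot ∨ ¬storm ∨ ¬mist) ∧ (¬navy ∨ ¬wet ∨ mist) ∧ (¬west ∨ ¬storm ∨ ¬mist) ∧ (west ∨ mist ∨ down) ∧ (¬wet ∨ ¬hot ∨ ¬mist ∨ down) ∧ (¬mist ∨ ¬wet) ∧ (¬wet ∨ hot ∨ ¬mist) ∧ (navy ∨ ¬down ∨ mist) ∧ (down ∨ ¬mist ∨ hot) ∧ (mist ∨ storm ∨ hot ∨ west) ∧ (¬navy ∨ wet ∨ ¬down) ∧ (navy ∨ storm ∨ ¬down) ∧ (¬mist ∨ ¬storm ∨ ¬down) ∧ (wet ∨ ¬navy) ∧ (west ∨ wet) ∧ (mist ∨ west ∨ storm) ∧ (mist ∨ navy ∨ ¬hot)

False

Suppose down = True.
Suppose navy = True.
The clause (wet) is unit, so wet = True.
The clause (mist) is unit, so mist = True.
But (¬mist) is also a unit clause — contradiction.
So navy must be the other value — set navy = False.
The clause (west) is unit, so west = True.
The clause (mist) is unit, so mist = True.
The clause (¬storm) is unit, so storm = False.
But (storm) is also a unit clause — contradiction.
Either choice for navy ends in contradiction.
So every satisfying assignment has down = False.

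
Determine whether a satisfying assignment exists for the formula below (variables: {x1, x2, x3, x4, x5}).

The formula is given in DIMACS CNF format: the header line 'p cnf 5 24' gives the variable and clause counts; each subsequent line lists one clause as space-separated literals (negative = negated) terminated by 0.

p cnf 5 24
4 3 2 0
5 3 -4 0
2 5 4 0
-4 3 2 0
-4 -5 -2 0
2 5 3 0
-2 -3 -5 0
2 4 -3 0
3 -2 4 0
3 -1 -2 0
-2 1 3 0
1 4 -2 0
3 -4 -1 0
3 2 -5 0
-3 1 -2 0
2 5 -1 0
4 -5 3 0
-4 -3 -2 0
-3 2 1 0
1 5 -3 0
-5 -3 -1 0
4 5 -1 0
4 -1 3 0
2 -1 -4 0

Branch on x4: set x4 = True.
Branch on x5: set x5 = True.
(¬x2) alone gives x2 = False.
(x3) alone gives x3 = True.
(x1) alone gives x1 = True.
Now (¬x1) is unsatisfied and unit — conflict.
Backtrack on x5: now try x5 = False.
(x3) alone gives x3 = True.
(¬x2) alone gives x2 = False.
(¬x1) alone gives x1 = False.
Now (x1) is unsatisfied and unit — conflict.
Both values of x5 lead to a conflict.
Backtrack on x4: now try x4 = False.
Branch on x3: set x3 = True.
(x2) alone gives x2 = True.
(¬x5) alone gives x5 = False.
(x1) alone gives x1 = True.
Now (¬x1) is unsatisfied and unit — conflict.
Backtrack on x3: now try x3 = False.
(x2) alone gives x2 = True.
Now (¬x2) is unsatisfied and unit — conflict.
Both values of x3 lead to a conflict.
Both values of x4 lead to a conflict.
No assignment satisfies every clause.

No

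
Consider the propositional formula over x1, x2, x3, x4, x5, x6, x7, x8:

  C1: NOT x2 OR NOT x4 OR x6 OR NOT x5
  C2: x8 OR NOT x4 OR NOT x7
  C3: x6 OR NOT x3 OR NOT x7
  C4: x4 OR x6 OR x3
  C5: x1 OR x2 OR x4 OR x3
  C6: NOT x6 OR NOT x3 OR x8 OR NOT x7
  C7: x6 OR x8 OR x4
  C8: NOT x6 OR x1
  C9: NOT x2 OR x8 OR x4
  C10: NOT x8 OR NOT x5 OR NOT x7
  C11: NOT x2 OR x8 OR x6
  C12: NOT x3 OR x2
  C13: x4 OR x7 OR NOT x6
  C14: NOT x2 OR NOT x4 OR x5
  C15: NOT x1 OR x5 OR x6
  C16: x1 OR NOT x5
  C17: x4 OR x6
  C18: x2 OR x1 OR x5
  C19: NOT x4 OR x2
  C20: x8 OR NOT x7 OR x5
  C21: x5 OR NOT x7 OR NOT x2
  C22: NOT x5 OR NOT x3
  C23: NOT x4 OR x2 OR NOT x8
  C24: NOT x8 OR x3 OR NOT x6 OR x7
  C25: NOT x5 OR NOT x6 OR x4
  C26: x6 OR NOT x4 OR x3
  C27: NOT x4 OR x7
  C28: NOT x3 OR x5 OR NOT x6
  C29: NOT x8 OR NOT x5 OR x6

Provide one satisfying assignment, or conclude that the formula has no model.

Branch on x6: set x6 = true.
From the singleton clause (x1), x1 = true.
Branch on x3: set x3 = false.
Branch on x4: set x4 = false.
From the singleton clause (x7), x7 = true.
From the singleton clause (NOT x5), x5 = false.
From the singleton clause (x8), x8 = true.
From the singleton clause (NOT x2), x2 = false.
All clauses are satisfied.

x1=true, x2=false, x3=false, x4=false, x5=false, x6=true, x7=true, x8=true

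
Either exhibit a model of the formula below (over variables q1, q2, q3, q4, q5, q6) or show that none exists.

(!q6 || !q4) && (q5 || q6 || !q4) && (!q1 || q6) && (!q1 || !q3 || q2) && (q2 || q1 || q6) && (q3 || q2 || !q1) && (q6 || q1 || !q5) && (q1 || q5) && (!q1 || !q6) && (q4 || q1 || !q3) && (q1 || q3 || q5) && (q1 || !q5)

Branch on q6: set q6 = false.
From the singleton clause (!q1), q1 = false.
From the singleton clause (q2), q2 = true.
From the singleton clause (!q5), q5 = false.
But (q5) is also a unit clause — contradiction.
That branch fails; take q6 = true instead.
From the singleton clause (!q4), q4 = false.
From the singleton clause (!q1), q1 = false.
From the singleton clause (q5), q5 = true.
But (!q5) is also a unit clause — contradiction.
Both values of q6 lead to a conflict.

UNSATISFIABLE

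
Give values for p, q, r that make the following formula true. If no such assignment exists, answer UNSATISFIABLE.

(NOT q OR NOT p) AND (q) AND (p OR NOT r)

p: false; q: true; r: false

The clause (q) is unit, so q = true.
The clause (NOT p) is unit, so p = false.
The clause (NOT r) is unit, so r = false.
This assignment satisfies each clause.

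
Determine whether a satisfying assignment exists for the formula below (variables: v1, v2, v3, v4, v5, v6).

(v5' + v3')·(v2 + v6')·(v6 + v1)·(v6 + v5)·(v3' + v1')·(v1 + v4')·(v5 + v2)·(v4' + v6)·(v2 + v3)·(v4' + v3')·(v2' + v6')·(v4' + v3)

Try v5 = 1.
From the singleton clause (v3'), v3 = 0.
From the singleton clause (v2), v2 = 1.
From the singleton clause (v6'), v6 = 0.
From the singleton clause (v1), v1 = 1.
From the singleton clause (v4'), v4 = 0.
All clauses are satisfied.
A satisfying assignment: v1 ↦ 1, v2 ↦ 1, v3 ↦ 0, v4 ↦ 0, v5 ↦ 1, v6 ↦ 0.

Yes, satisfiable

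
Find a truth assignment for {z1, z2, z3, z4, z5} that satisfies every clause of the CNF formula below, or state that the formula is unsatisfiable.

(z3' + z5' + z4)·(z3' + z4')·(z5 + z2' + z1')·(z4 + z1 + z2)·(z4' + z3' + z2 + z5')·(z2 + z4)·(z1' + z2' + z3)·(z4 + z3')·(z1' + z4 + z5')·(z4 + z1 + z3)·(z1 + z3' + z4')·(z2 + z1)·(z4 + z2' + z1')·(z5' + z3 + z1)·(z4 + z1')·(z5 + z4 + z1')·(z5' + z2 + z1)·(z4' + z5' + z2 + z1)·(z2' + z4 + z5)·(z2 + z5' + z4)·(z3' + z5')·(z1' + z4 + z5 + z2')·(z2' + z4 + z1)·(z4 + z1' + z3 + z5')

z1: 1; z2: 0; z3: 0; z4: 1; z5: 0

Case z3 = 0:
Case z2 = 0:
Unit clause (z4) forces z4 = 1.
Unit clause (z1) forces z1 = 1.
All clauses hold; z5 can take either value.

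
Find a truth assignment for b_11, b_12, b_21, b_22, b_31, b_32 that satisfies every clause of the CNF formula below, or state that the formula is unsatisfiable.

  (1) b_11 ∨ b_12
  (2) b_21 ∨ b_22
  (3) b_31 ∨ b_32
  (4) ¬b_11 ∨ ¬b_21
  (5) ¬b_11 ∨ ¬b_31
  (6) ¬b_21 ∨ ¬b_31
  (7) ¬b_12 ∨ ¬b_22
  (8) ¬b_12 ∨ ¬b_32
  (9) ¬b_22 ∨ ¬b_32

Branch on b_11: set b_11 = True.
From the singleton clause (¬b_21), b_21 = False.
From the singleton clause (b_22), b_22 = True.
From the singleton clause (¬b_31), b_31 = False.
From the singleton clause (b_32), b_32 = True.
That conflicts with the unit clause (¬b_32).
Backtrack on b_11: now try b_11 = False.
From the singleton clause (b_12), b_12 = True.
From the singleton clause (¬b_22), b_22 = False.
From the singleton clause (b_21), b_21 = True.
From the singleton clause (¬b_31), b_31 = False.
From the singleton clause (b_32), b_32 = True.
That conflicts with the unit clause (¬b_32).
Either choice for b_11 ends in contradiction.

UNSATISFIABLE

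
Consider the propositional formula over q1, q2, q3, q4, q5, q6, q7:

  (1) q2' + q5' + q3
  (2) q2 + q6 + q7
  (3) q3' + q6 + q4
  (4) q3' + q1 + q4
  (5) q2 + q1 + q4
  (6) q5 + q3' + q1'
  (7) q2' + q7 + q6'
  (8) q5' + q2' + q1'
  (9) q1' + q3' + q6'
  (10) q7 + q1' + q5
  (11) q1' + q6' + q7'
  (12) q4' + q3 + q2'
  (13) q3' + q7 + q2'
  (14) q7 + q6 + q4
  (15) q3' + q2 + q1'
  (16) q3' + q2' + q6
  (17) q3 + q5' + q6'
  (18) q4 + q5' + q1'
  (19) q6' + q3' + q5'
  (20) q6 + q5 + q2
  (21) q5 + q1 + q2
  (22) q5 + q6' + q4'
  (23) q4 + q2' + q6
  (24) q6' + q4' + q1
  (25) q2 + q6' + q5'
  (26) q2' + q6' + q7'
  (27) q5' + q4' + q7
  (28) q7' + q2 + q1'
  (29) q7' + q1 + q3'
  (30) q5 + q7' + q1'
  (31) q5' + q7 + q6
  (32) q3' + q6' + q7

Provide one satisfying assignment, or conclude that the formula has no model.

q1=0,  q2=0,  q3=0,  q4=1,  q5=1,  q6=0,  q7=1

Branch on q2: set q2 = 0.
Branch on q6: set q6 = 0.
Unit clause (q7) forces q7 = 1.
Unit clause (q5) forces q5 = 1.
Unit clause (q1') forces q1 = 0.
Unit clause (q4) forces q4 = 1.
Unit clause (q3') forces q3 = 0.
All clauses are satisfied.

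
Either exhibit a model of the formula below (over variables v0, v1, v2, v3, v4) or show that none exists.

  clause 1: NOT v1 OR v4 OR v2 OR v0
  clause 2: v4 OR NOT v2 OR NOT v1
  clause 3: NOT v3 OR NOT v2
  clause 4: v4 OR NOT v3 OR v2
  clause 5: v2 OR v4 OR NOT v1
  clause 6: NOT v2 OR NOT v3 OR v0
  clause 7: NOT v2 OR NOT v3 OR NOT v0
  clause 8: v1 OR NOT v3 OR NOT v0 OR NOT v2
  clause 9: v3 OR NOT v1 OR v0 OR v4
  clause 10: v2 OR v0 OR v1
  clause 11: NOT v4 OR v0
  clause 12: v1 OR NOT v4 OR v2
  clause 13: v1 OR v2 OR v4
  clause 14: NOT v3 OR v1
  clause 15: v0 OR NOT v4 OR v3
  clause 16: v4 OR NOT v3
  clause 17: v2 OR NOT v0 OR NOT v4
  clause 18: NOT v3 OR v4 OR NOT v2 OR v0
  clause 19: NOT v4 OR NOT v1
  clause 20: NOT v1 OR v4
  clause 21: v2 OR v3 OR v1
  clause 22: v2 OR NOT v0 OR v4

Branch on v3: set v3 = false.
Branch on v4: set v4 = true.
(v0) alone gives v0 = true.
(v2) alone gives v2 = true.
(NOT v1) alone gives v1 = false.
Every clause now holds.

v0=true; v1=false; v2=true; v3=false; v4=true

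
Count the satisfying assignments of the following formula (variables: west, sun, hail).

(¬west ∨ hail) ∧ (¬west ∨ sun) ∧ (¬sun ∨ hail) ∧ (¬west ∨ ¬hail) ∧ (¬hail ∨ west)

There are 2^3 = 8 truth assignments over (west, sun, hail).
Check each against the 5 clauses (columns in the order west, sun, hail):
  F F F  ✓ satisfies all
  F F T  ✗ fails (¬hail ∨ west)
  F T F  ✗ fails (¬sun ∨ hail)
  F T T  ✗ fails (¬hail ∨ west)
  T F F  ✗ fails (¬west ∨ hail)
  T F T  ✗ fails (¬west ∨ sun)
  T T F  ✗ fails (¬west ∨ hail)
  T T T  ✗ fails (¬west ∨ ¬hail)
1 of the 8 rows is a model.

1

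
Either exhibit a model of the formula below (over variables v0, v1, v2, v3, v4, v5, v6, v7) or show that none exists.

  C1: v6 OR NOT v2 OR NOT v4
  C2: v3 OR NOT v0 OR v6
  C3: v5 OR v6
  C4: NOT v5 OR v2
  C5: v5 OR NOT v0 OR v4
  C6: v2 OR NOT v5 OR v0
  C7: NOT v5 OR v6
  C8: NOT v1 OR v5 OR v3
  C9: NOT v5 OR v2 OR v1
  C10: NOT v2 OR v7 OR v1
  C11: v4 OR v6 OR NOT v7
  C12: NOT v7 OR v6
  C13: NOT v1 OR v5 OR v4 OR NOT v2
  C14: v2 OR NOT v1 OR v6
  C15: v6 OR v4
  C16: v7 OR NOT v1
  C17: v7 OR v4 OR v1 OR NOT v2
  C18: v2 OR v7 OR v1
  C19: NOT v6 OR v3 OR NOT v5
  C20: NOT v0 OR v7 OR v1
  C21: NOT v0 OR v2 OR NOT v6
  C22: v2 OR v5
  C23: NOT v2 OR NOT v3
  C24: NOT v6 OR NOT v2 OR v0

v0=true, v1=false, v2=true, v3=false, v4=true, v5=false, v6=true, v7=true

Branch on v5: set v5 = false.
The clause (v6) is unit, so v6 = true.
The clause (v2) is unit, so v2 = true.
The clause (NOT v3) is unit, so v3 = false.
The clause (NOT v1) is unit, so v1 = false.
The clause (v7) is unit, so v7 = true.
The clause (v0) is unit, so v0 = true.
The clause (v4) is unit, so v4 = true.
This assignment satisfies each clause.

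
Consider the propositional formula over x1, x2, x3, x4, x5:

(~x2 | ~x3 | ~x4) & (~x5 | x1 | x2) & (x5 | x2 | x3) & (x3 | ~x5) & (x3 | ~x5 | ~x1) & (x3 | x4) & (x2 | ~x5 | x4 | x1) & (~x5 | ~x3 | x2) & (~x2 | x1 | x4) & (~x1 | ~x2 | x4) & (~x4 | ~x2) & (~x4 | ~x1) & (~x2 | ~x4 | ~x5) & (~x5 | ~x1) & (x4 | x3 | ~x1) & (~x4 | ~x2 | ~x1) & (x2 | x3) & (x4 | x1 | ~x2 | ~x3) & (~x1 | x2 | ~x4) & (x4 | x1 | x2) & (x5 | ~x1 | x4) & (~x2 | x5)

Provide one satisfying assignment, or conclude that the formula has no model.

x1=0, x2=0, x3=1, x4=1, x5=0

Suppose x3 = 1.
Suppose x2 = 0.
(~x5) alone gives x5 = 0.
Suppose x4 = 1.
(~x1) alone gives x1 = 0.
Every clause now holds.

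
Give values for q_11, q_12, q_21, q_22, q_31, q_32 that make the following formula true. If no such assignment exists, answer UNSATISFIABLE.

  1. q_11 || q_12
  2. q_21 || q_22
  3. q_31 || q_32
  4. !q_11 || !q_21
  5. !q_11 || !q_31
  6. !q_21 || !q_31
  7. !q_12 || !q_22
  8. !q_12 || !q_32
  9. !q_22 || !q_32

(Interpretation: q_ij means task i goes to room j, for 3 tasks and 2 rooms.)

UNSATISFIABLE

Case q_11 = true:
(!q_21) alone gives q_21 = false.
(q_22) alone gives q_22 = true.
(!q_31) alone gives q_31 = false.
(q_32) alone gives q_32 = true.
But (!q_32) is also a unit clause — contradiction.
Backtrack on q_11: now try q_11 = false.
(q_12) alone gives q_12 = true.
(!q_22) alone gives q_22 = false.
(q_21) alone gives q_21 = true.
(!q_31) alone gives q_31 = false.
(q_32) alone gives q_32 = true.
But (!q_32) is also a unit clause — contradiction.
Both values of q_11 lead to a conflict.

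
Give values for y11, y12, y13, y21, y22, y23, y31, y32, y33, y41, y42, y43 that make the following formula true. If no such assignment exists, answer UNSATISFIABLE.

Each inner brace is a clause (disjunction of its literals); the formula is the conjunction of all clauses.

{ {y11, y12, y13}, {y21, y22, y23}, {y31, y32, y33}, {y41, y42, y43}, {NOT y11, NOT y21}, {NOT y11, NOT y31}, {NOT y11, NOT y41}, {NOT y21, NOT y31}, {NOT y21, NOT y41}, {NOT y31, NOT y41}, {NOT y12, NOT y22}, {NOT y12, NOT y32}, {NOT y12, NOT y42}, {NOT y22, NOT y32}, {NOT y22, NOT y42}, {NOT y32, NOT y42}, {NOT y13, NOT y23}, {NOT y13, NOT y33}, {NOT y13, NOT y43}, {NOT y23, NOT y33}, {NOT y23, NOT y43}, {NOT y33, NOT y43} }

UNSATISFIABLE

Try y11 = false.
Try y12 = true.
From the singleton clause (NOT y22), y22 = false.
From the singleton clause (NOT y32), y32 = false.
From the singleton clause (NOT y42), y42 = false.
Try y21 = true.
From the singleton clause (NOT y31), y31 = false.
From the singleton clause (y33), y33 = true.
From the singleton clause (NOT y41), y41 = false.
From the singleton clause (y43), y43 = true.
That conflicts with the unit clause (NOT y43).
Undo y21 and try y21 = false.
From the singleton clause (y23), y23 = true.
From the singleton clause (NOT y13), y13 = false.
From the singleton clause (NOT y33), y33 = false.
From the singleton clause (y31), y31 = true.
From the singleton clause (NOT y41), y41 = false.
From the singleton clause (y43), y43 = true.
That conflicts with the unit clause (NOT y43).
Either choice for y21 ends in contradiction.
Undo y12 and try y12 = false.
From the singleton clause (y13), y13 = true.
From the singleton clause (NOT y23), y23 = false.
From the singleton clause (NOT y33), y33 = false.
From the singleton clause (NOT y43), y43 = false.
Try y21 = true.
From the singleton clause (NOT y31), y31 = false.
From the singleton clause (y32), y32 = true.
From the singleton clause (NOT y41), y41 = false.
From the singleton clause (y42), y42 = true.
That conflicts with the unit clause (NOT y42).
Undo y21 and try y21 = false.
From the singleton clause (y22), y22 = true.
From the singleton clause (NOT y32), y32 = false.
From the singleton clause (y31), y31 = true.
From the singleton clause (NOT y41), y41 = false.
From the singleton clause (y42), y42 = true.
That conflicts with the unit clause (NOT y42).
Either choice for y21 ends in contradiction.
Either choice for y12 ends in contradiction.
Undo y11 and try y11 = true.
From the singleton clause (NOT y21), y21 = false.
From the singleton clause (NOT y31), y31 = false.
From the singleton clause (NOT y41), y41 = false.
Try y22 = true.
From the singleton clause (NOT y12), y12 = false.
From the singleton clause (NOT y32), y32 = false.
From the singleton clause (y33), y33 = true.
From the singleton clause (NOT y42), y42 = false.
From the singleton clause (y43), y43 = true.
That conflicts with the unit clause (NOT y43).
Undo y22 and try y22 = false.
From the singleton clause (y23), y23 = true.
From the singleton clause (NOT y13), y13 = false.
From the singleton clause (NOT y33), y33 = false.
From the singleton clause (y32), y32 = true.
From the singleton clause (NOT y12), y12 = false.
From the singleton clause (NOT y42), y42 = false.
From the singleton clause (y43), y43 = true.
That conflicts with the unit clause (NOT y43).
Either choice for y22 ends in contradiction.
Either choice for y11 ends in contradiction.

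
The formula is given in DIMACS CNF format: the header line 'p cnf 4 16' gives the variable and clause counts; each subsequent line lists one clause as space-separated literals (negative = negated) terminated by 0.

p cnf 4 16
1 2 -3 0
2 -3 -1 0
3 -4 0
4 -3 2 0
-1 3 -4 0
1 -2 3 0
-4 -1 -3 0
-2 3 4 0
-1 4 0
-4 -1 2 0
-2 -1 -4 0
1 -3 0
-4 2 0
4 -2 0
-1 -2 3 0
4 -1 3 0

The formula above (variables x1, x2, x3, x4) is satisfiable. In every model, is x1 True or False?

Suppose x1 = True.
The clause (x4) is unit, so x4 = True.
The clause (x3) is unit, so x3 = True.
But (¬x3) is also a unit clause — contradiction.
So every satisfying assignment has x1 = False.

False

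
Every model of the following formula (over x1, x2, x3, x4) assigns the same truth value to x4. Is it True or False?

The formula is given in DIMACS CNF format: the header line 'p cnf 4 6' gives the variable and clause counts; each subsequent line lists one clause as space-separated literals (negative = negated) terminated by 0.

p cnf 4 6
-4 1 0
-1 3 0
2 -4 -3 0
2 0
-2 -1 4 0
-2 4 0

Suppose x4 = False.
From the singleton clause (x2), x2 = True.
That conflicts with the unit clause (¬x2).
So every satisfying assignment has x4 = True.

True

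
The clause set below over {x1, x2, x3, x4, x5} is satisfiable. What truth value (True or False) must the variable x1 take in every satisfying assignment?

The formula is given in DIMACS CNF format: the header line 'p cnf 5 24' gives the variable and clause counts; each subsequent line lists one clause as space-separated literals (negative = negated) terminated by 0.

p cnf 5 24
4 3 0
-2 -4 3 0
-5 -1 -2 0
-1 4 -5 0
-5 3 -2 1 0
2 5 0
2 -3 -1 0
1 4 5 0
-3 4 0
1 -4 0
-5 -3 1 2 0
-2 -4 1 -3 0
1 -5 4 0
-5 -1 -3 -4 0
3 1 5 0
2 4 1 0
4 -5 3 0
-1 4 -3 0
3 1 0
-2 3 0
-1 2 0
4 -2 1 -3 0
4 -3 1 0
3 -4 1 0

Suppose x1 = False.
Unit clause (¬x4) forces x4 = False.
Unit clause (x3) forces x3 = True.
Now (¬x3) is unsatisfied and unit — conflict.
So every satisfying assignment has x1 = True.

True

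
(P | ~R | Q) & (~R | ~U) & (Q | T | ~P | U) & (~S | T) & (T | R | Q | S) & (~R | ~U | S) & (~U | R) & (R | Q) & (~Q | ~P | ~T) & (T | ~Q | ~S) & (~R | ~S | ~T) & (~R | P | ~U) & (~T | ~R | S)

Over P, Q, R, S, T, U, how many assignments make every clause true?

6

There are 2^6 = 64 truth assignments over (P, Q, R, S, T, U).
Split on P. With P = 1, the clauses containing P are satisfied and ~P drops from the rest; 2 of the 2^5 = 32 assignments to the other variables satisfy what remains.
With P = 0, by the same count on the reduced clause set, 4 assignments work.
(One model: P=F, Q=T, R=F, S=F, T=F, U=F.)
Total: 2 + 4 = 6.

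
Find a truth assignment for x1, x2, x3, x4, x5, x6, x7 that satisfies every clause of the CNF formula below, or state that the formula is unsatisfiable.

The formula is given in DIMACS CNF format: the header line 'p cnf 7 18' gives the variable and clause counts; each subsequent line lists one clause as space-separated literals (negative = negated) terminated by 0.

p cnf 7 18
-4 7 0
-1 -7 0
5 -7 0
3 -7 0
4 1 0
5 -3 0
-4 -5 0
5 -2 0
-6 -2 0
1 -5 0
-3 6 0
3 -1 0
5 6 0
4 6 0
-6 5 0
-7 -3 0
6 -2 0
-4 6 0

x1 ↦ True; x2 ↦ False; x3 ↦ True; x4 ↦ False; x5 ↦ True; x6 ↦ True; x7 ↦ False

Case x4 = False:
The clause (x1) is unit, so x1 = True.
The clause (¬x7) is unit, so x7 = False.
The clause (x3) is unit, so x3 = True.
The clause (x5) is unit, so x5 = True.
The clause (x6) is unit, so x6 = True.
The clause (¬x2) is unit, so x2 = False.
All clauses are satisfied.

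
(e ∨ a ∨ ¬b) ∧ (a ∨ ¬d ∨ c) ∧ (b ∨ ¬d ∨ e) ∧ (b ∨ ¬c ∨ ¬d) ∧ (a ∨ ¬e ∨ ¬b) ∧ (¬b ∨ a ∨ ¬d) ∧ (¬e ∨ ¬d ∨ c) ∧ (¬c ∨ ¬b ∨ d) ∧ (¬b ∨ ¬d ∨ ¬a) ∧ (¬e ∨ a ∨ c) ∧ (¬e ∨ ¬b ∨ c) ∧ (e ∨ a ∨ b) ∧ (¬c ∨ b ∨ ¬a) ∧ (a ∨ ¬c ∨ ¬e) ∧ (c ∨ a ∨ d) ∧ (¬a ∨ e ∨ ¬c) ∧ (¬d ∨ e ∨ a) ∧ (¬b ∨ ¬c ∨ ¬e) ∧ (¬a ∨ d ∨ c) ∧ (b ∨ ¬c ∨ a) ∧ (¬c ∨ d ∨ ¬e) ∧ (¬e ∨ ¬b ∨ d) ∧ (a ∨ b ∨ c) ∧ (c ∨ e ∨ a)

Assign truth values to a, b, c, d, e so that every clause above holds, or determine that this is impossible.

UNSATISFIABLE

Suppose e = True.
Suppose a = True.
Suppose d = False.
(c) alone gives c = True.
Now (¬c) is unsatisfied and unit — conflict.
Undo d and try d = True.
(c) alone gives c = True.
(b) alone gives b = True.
Now (¬b) is unsatisfied and unit — conflict.
Either choice for d ends in contradiction.
Undo a and try a = False.
(¬b) alone gives b = False.
(c) alone gives c = True.
Now (¬c) is unsatisfied and unit — conflict.
Either choice for a ends in contradiction.
Undo e and try e = False.
Suppose a = True.
(¬c) alone gives c = False.
(d) alone gives d = True.
(b) alone gives b = True.
Now (¬b) is unsatisfied and unit — conflict.
Undo a and try a = False.
(¬b) alone gives b = False.
Now (b) is unsatisfied and unit — conflict.
Either choice for a ends in contradiction.
Either choice for e ends in contradiction.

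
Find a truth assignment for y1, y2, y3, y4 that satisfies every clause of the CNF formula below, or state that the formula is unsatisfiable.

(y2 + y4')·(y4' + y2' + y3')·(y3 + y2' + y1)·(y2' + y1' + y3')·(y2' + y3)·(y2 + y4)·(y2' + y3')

Branch on y2: set y2 = 1.
From the singleton clause (y3), y3 = 1.
But (y3') is also a unit clause — contradiction.
Undo y2 and try y2 = 0.
From the singleton clause (y4'), y4 = 0.
But (y4) is also a unit clause — contradiction.
Both values of y2 lead to a conflict.

UNSATISFIABLE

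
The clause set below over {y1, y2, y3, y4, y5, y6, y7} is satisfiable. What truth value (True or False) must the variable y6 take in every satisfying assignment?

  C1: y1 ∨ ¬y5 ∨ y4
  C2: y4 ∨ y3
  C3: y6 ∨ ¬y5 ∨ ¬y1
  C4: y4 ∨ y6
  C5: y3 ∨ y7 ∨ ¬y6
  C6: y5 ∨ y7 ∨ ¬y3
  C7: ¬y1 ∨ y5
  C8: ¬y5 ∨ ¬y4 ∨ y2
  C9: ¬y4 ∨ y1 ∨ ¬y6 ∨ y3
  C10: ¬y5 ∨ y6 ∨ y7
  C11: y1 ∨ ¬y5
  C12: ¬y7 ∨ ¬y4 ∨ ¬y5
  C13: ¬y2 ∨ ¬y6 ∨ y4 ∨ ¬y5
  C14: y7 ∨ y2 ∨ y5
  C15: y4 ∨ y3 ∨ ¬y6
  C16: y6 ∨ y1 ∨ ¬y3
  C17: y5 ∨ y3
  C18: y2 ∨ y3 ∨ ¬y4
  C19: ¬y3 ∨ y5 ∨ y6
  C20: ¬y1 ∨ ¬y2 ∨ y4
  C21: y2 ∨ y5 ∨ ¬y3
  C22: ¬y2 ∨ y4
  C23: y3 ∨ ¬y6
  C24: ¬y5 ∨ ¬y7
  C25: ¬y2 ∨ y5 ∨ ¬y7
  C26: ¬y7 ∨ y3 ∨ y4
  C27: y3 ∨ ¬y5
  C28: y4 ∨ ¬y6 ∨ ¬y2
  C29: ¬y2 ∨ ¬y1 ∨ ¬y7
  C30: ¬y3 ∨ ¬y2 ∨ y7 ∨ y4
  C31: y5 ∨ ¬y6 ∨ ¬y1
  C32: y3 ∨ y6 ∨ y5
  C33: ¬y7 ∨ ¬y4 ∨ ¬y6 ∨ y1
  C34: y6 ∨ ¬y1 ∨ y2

True

Suppose y6 = False.
The clause (y4) is unit, so y4 = True.
Suppose y5 = False.
The clause (¬y1) is unit, so y1 = False.
The clause (¬y3) is unit, so y3 = False.
But (y3) is also a unit clause — contradiction.
That branch fails; take y5 = True instead.
The clause (¬y1) is unit, so y1 = False.
But (y1) is also a unit clause — contradiction.
Neither y5 = True nor y5 = False works.
So every satisfying assignment has y6 = True.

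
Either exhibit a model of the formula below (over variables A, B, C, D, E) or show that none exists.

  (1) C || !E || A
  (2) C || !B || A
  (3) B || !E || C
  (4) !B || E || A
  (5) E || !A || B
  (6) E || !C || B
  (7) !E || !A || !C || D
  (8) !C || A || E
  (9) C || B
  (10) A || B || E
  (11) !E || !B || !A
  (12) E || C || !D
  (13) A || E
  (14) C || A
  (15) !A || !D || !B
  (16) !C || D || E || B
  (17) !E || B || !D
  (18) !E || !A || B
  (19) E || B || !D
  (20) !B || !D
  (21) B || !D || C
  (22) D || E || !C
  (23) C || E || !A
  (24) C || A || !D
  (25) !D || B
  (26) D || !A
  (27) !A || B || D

Suppose C = true.
Suppose E = true.
Suppose A = false.
Suppose B = true.
The clause (!D) is unit, so D = false.
All clauses are satisfied.

A: false, B: true, C: true, D: false, E: true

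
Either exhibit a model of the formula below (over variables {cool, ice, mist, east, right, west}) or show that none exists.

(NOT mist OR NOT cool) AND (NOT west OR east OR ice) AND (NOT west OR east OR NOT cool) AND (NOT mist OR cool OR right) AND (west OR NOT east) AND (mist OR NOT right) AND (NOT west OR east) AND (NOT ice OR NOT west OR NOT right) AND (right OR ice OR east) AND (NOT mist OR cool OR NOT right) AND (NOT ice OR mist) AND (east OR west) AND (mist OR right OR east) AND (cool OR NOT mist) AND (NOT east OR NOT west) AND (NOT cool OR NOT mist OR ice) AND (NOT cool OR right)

Try mist = false.
From the singleton clause (NOT right), right = false.
From the singleton clause (NOT ice), ice = false.
From the singleton clause (east), east = true.
From the singleton clause (west), west = true.
Now (NOT west) is unsatisfied and unit — conflict.
Undo mist and try mist = true.
From the singleton clause (NOT cool), cool = false.
Now (cool) is unsatisfied and unit — conflict.
Neither mist = true nor mist = false works.

UNSATISFIABLE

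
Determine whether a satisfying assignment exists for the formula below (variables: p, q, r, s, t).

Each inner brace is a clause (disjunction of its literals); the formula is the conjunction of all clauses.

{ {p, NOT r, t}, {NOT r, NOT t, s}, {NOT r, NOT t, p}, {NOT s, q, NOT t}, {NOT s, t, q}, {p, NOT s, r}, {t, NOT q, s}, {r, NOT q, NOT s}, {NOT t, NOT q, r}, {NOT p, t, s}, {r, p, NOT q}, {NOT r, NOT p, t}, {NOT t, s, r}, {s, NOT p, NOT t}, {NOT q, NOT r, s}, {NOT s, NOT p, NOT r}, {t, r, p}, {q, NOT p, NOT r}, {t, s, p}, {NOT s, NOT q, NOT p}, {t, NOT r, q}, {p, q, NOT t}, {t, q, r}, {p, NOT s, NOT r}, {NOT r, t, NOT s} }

No, unsatisfiable

Try p = true.
Try t = true.
The clause (s) is unit, so s = true.
The clause (q) is unit, so q = true.
But (NOT q) is also a unit clause — contradiction.
Backtrack on t: now try t = false.
The clause (s) is unit, so s = true.
The clause (q) is unit, so q = true.
But (NOT q) is also a unit clause — contradiction.
Both values of t lead to a conflict.
Backtrack on p: now try p = false.
Try r = false.
The clause (NOT s) is unit, so s = false.
The clause (NOT q) is unit, so q = false.
The clause (NOT t) is unit, so t = false.
But (t) is also a unit clause — contradiction.
Backtrack on r: now try r = true.
The clause (t) is unit, so t = true.
But (NOT t) is also a unit clause — contradiction.
Both values of r lead to a conflict.
Both values of p lead to a conflict.
No assignment satisfies every clause.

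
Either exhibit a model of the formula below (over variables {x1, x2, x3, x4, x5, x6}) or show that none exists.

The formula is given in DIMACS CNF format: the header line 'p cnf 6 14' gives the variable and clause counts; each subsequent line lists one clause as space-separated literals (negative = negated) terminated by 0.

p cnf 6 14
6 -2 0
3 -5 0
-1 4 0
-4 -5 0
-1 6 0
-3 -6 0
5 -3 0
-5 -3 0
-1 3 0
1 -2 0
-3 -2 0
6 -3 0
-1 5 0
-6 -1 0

Case x6 = True:
(¬x3) alone gives x3 = False.
(¬x5) alone gives x5 = False.
(¬x1) alone gives x1 = False.
(¬x2) alone gives x2 = False.
All clauses hold; x4 can take either value.

x1 ↦ False,  x2 ↦ False,  x3 ↦ False,  x4 ↦ False,  x5 ↦ False,  x6 ↦ True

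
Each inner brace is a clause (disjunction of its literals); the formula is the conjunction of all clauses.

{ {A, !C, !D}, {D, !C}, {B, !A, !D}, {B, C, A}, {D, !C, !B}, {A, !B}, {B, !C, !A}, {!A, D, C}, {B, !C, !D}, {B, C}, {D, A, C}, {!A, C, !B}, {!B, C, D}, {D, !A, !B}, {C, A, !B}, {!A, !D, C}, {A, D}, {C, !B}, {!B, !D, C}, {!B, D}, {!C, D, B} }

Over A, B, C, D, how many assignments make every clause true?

There are 2^4 = 16 truth assignments over (A, B, C, D).
Check each against the 21 clauses (columns in the order A, B, C, D):
  F F F F  ✗ fails (B || C || A)
  F F F T  ✗ fails (B || C || A)
  F F T F  ✗ fails (D || !C)
  F F T T  ✗ fails (A || !C || !D)
  F T F F  ✗ fails (A || !B)
  F T F T  ✗ fails (A || !B)
  F T T F  ✗ fails (D || !C)
  F T T T  ✗ fails (A || !C || !D)
  T F F F  ✗ fails (!A || D || C)
  T F F T  ✗ fails (B || !A || !D)
  T F T F  ✗ fails (D || !C)
  T F T T  ✗ fails (B || !A || !D)
  T T F F  ✗ fails (!A || D || C)
  T T F T  ✗ fails (!A || C || !B)
  T T T F  ✗ fails (D || !C)
  T T T T  ✓ satisfies all
1 of the 16 rows is a model.

1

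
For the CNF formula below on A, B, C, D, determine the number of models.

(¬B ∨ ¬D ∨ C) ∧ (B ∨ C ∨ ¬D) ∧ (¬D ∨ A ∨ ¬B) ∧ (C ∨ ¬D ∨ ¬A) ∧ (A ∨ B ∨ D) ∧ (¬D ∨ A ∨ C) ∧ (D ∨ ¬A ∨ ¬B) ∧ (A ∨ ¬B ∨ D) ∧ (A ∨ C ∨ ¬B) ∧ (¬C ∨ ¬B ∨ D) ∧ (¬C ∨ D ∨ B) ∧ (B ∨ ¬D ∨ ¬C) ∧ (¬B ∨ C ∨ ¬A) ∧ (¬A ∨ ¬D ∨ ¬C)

1

There are 2^4 = 16 truth assignments over (A, B, C, D).
Check each against the 14 clauses (columns in the order A, B, C, D):
  F F F F  ✗ fails (A ∨ B ∨ D)
  F F F T  ✗ fails (B ∨ C ∨ ¬D)
  F F T F  ✗ fails (A ∨ B ∨ D)
  F F T T  ✗ fails (B ∨ ¬D ∨ ¬C)
  F T F F  ✗ fails (A ∨ ¬B ∨ D)
  F T F T  ✗ fails (¬B ∨ ¬D ∨ C)
  F T T F  ✗ fails (A ∨ ¬B ∨ D)
  F T T T  ✗ fails (¬D ∨ A ∨ ¬B)
  T F F F  ✓ satisfies all
  T F F T  ✗ fails (B ∨ C ∨ ¬D)
  T F T F  ✗ fails (¬C ∨ D ∨ B)
  T F T T  ✗ fails (B ∨ ¬D ∨ ¬C)
  T T F F  ✗ fails (D ∨ ¬A ∨ ¬B)
  T T F T  ✗ fails (¬B ∨ ¬D ∨ C)
  T T T F  ✗ fails (D ∨ ¬A ∨ ¬B)
  T T T T  ✗ fails (¬A ∨ ¬D ∨ ¬C)
1 of the 16 rows is a model.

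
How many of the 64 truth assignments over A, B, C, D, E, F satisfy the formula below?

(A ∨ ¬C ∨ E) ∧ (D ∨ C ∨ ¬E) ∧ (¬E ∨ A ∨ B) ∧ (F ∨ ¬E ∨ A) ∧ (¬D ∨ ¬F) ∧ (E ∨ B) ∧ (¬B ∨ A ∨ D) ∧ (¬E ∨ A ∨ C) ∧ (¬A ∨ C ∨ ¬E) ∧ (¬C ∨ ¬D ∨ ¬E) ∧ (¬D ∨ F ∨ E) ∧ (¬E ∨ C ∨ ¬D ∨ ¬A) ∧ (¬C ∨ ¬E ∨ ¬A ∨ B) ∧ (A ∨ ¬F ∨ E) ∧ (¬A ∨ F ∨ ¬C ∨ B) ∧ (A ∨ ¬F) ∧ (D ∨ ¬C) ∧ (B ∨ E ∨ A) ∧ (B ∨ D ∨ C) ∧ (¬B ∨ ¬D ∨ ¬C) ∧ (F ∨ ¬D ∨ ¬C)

2

There are 2^6 = 64 truth assignments over (A, B, C, D, E, F).
Split on A. With A = True, the clauses containing A are satisfied and ¬A drops from the rest; 2 of the 2^5 = 32 assignments to the other variables satisfy what remains.
With A = False, by the same count on the reduced clause set, 0 assignments work.
(One model: A=T, B=T, C=F, D=F, E=F, F=F.)
Total: 2 + 0 = 2.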